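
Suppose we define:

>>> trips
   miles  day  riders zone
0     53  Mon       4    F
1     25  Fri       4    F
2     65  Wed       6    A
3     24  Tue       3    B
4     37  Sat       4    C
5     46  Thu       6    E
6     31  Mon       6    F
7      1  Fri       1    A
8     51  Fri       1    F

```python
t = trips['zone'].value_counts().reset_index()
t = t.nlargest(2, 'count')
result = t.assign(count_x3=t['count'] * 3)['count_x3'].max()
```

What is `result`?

12

value_counts of zone:
zone
F    4
A    2
B    1
C    1
E    1
Name: count, dtype: int64
reset_index():
  zone  count
0    F      4
1    A      2
2    B      1
3    C      1
4    E      1
take 2 rows with largest count:
  zone  count
0    F      4
1    A      2
add column count_x3 = t['count'] * 3:
  zone  count  count_x3
0    F      4        12
1    A      2         6
max of column 'count_x3' → 12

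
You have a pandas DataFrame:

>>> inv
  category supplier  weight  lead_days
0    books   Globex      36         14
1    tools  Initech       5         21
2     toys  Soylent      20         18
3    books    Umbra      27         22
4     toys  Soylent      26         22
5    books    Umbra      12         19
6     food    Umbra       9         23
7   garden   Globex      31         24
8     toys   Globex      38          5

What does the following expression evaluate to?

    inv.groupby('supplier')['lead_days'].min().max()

group by supplier, min of lead_days:
supplier
Globex      5
Initech    21
Soylent    18
Umbra      19
Name: lead_days, dtype: int64

21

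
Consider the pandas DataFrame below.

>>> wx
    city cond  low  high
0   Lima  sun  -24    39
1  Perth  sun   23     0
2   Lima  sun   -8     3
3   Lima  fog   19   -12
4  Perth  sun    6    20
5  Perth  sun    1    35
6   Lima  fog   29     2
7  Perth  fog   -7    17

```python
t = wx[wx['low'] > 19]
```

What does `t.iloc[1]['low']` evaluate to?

29

filter rows where low > 19:
    city cond  low  high
1  Perth  sun   23     0
6   Lima  fog   29     2
Finally, value at position 1, column 'low' = 29.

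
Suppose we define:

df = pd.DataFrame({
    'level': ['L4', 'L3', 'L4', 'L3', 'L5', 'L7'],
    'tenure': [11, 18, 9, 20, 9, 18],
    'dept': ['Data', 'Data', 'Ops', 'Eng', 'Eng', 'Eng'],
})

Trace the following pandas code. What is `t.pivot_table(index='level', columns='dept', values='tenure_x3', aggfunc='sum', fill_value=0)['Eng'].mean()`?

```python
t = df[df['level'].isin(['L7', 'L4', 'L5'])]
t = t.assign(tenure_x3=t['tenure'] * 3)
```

filter rows where level in ['L7', 'L4', 'L5']:
  level  tenure  dept
0    L4      11  Data
2    L4       9   Ops
4    L5       9   Eng
5    L7      18   Eng
add column tenure_x3 = t['tenure'] * 3:
  level  tenure  dept  tenure_x3
0    L4      11  Data         33
2    L4       9   Ops         27
4    L5       9   Eng         27
5    L7      18   Eng         54
pivot: rows=level, cols=dept, sum(tenure_x3):
dept   Data  Eng  Ops
level                
L4       33    0   27
L5        0   27    0
L7        0   54    0
Hence 27.0.

27.0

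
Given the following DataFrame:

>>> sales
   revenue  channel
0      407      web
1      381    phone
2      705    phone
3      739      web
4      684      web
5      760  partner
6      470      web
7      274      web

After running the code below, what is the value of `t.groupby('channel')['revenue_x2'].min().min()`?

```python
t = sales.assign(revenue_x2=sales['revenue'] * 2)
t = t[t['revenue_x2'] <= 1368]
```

add column revenue_x2 = sales['revenue'] * 2:
   revenue  channel  revenue_x2
0      407      web         814
1      381    phone         762
2      705    phone        1410
3      739      web        1478
4      684      web        1368
5      760  partner        1520
6      470      web         940
7      274      web         548
filter rows where revenue_x2 <= 1368:
   revenue channel  revenue_x2
0      407     web         814
1      381   phone         762
4      684     web        1368
6      470     web         940
7      274     web         548
group by channel, min of revenue_x2:
channel
phone    762
web      548
Name: revenue_x2, dtype: int64
Reading off the min of the resulting series, we get 548.

548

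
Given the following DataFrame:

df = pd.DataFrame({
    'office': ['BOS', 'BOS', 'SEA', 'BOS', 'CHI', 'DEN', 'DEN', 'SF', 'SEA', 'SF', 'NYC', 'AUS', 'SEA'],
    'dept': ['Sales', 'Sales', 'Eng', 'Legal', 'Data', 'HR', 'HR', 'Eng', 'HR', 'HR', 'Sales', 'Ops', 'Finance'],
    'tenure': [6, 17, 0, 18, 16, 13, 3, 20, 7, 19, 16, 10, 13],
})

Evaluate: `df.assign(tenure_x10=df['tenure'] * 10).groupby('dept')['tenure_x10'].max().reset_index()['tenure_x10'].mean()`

add column tenure_x10 = df['tenure'] * 10:
   office     dept  tenure  tenure_x10
0     BOS    Sales       6          60
1     BOS    Sales      17         170
2     SEA      Eng       0           0
3     BOS    Legal      18         180
4     CHI     Data      16         160
5     DEN       HR      13         130
6     DEN       HR       3          30
7      SF      Eng      20         200
8     SEA       HR       7          70
9      SF       HR      19         190
10    NYC    Sales      16         160
11    AUS      Ops      10         100
12    SEA  Finance      13         130
group by dept, max of tenure_x10:
dept
Data       160
Eng        200
Finance    130
HR         190
Legal      180
Ops        100
Sales      170
Name: tenure_x10, dtype: int64
reset_index():
      dept  tenure_x10
0     Data         160
1      Eng         200
2  Finance         130
3       HR         190
4    Legal         180
5      Ops         100
6    Sales         170
The mean of column 'tenure_x10' is 161.428571429.

161.428571429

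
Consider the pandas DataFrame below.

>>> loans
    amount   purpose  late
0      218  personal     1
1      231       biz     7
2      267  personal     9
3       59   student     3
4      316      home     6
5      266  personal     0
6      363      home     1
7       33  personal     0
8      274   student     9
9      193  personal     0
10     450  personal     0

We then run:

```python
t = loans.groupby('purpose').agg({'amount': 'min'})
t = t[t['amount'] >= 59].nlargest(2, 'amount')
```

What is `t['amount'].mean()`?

273.5

group by purpose, min of amount:
          amount
purpose         
biz          231
home         316
personal      33
student       59
filter rows where amount >= 59:
         amount
purpose        
biz         231
home        316
student      59
take 2 rows with largest amount:
         amount
purpose        
home        316
biz         231
Taking the mean of column 'amount' gives 273.5.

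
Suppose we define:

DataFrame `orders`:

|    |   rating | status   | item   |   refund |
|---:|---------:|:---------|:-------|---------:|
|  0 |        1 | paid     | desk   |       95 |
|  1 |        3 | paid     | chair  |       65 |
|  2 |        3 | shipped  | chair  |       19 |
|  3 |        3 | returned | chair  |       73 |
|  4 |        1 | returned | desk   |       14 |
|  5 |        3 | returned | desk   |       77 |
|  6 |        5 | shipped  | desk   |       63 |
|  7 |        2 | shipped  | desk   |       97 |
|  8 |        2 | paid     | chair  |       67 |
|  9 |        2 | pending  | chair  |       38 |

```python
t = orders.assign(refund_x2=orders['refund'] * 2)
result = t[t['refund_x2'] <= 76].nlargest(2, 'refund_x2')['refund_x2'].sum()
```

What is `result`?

114

add column refund_x2 = orders['refund'] * 2:
   rating    status   item  refund  refund_x2
0       1      paid   desk      95        190
1       3      paid  chair      65        130
2       3   shipped  chair      19         38
3       3  returned  chair      73        146
4       1  returned   desk      14         28
5       3  returned   desk      77        154
6       5   shipped   desk      63        126
7       2   shipped   desk      97        194
8       2      paid  chair      67        134
9       2   pending  chair      38         76
filter rows where refund_x2 <= 76:
   rating    status   item  refund  refund_x2
2       3   shipped  chair      19         38
4       1  returned   desk      14         28
9       2   pending  chair      38         76
take 2 rows with largest refund_x2:
   rating   status   item  refund  refund_x2
9       2  pending  chair      38         76
2       3  shipped  chair      19         38
sum of column 'refund_x2' → 114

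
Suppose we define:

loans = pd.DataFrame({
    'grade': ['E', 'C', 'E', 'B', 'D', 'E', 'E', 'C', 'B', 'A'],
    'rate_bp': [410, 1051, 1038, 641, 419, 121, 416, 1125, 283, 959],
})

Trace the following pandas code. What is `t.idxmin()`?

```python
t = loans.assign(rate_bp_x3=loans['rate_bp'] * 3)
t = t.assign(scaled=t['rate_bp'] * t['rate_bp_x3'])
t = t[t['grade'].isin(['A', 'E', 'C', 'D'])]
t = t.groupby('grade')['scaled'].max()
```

add column rate_bp_x3 = loans['rate_bp'] * 3:
  grade  rate_bp  rate_bp_x3
0     E      410        1230
1     C     1051        3153
2     E     1038        3114
3     B      641        1923
4     D      419        1257
5     E      121         363
6     E      416        1248
7     C     1125        3375
8     B      283         849
9     A      959        2877
add column scaled = t['rate_bp'] * t['rate_bp_x3']:
  grade  rate_bp  rate_bp_x3   scaled
0     E      410        1230   504300
1     C     1051        3153  3313803
2     E     1038        3114  3232332
3     B      641        1923  1232643
4     D      419        1257   526683
5     E      121         363    43923
6     E      416        1248   519168
7     C     1125        3375  3796875
8     B      283         849   240267
9     A      959        2877  2759043
filter rows where grade in ['A', 'E', 'C', 'D']:
  grade  rate_bp  rate_bp_x3   scaled
0     E      410        1230   504300
1     C     1051        3153  3313803
2     E     1038        3114  3232332
4     D      419        1257   526683
5     E      121         363    43923
6     E      416        1248   519168
7     C     1125        3375  3796875
9     A      959        2877  2759043
group by grade, max of scaled:
grade
A    2759043
C    3796875
D     526683
E    3232332
Name: scaled, dtype: int64
The label with the smallest value is D.

D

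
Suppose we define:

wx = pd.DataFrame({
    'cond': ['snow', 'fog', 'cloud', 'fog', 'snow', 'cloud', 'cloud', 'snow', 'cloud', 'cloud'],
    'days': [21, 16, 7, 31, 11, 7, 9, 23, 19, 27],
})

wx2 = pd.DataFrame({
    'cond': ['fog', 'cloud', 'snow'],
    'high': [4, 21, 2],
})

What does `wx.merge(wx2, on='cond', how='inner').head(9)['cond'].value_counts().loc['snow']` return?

merge on 'cond' (how='inner') → 10 rows:
    cond  days  high
0   snow    21     2
1    fog    16     4
2  cloud     7    21
3    fog    31     4
4   snow    11     2
5  cloud     7    21
6  cloud     9    21
7   snow    23     2
8  cloud    19    21
9  cloud    27    21
take first 9 rows:
    cond  days  high
0   snow    21     2
1    fog    16     4
2  cloud     7    21
3    fog    31     4
4   snow    11     2
5  cloud     7    21
6  cloud     9    21
7   snow    23     2
8  cloud    19    21
value_counts of cond:
cond
cloud    4
snow     3
fog      2
Name: count, dtype: int64
Finally, value at index 'snow' = 3.

3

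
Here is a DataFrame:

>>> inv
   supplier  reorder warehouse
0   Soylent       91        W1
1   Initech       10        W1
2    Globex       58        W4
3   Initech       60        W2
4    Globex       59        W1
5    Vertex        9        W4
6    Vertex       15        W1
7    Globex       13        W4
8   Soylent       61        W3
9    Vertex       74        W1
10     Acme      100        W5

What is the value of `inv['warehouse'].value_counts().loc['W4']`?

3

value_counts of warehouse:
warehouse
W1    5
W4    3
W2    1
W3    1
W5    1
Name: count, dtype: int64
So loc['W4'] = 3.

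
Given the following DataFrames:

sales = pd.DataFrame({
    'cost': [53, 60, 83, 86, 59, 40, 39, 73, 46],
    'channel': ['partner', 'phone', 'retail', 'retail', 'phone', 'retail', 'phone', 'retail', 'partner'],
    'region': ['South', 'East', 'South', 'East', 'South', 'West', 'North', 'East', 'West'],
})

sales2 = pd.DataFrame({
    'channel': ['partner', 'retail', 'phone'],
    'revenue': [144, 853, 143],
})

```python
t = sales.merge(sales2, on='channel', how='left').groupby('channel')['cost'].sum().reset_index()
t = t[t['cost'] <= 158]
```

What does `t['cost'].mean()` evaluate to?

merge on 'channel' (how='left') → 9 rows:
   cost  channel region  revenue
0    53  partner  South      144
1    60    phone   East      143
2    83   retail  South      853
3    86   retail   East      853
4    59    phone  South      143
5    40   retail   West      853
6    39    phone  North      143
7    73   retail   East      853
8    46  partner   West      144
group by channel, sum of cost:
channel
partner     99
phone      158
retail     282
Name: cost, dtype: int64
reset_index():
   channel  cost
0  partner    99
1    phone   158
2   retail   282
filter rows where cost <= 158:
   channel  cost
0  partner    99
1    phone   158
Then the mean of column 'cost': 128.5

128.5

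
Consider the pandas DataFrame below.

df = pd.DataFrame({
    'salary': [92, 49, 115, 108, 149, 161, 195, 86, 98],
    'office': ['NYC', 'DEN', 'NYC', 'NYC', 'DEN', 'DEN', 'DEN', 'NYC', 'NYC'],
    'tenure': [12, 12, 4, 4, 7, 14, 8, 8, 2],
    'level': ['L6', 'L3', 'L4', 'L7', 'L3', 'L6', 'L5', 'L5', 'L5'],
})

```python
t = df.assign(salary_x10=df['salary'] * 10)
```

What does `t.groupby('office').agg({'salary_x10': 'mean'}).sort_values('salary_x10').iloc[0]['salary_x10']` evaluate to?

998.0

add column salary_x10 = df['salary'] * 10:
   salary office  tenure level  salary_x10
0      92    NYC      12    L6         920
1      49    DEN      12    L3         490
2     115    NYC       4    L4        1150
3     108    NYC       4    L7        1080
4     149    DEN       7    L3        1490
5     161    DEN      14    L6        1610
6     195    DEN       8    L5        1950
7      86    NYC       8    L5         860
8      98    NYC       2    L5         980
group by office, mean of salary_x10:
        salary_x10
office            
DEN         1385.0
NYC          998.0
sort by salary_x10:
        salary_x10
office            
NYC          998.0
DEN         1385.0
Taking the value at position 0, column 'salary_x10' gives 998.0.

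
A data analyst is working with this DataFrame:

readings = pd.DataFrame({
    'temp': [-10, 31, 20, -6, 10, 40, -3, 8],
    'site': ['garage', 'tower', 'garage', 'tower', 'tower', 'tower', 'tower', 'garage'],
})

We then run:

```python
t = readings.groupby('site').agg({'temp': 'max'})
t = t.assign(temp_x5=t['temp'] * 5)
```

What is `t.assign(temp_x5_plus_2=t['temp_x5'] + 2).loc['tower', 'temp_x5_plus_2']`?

group by site, max of temp:
        temp
site        
garage    20
tower     40
add column temp_x5 = t['temp'] * 5:
        temp  temp_x5
site                 
garage    20      100
tower     40      200
add column temp_x5_plus_2 = t['temp_x5'] + 2:
        temp  temp_x5  temp_x5_plus_2
site                                 
garage    20      100             102
tower     40      200             202
Taking the value at row 'tower', column 'temp_x5_plus_2' gives 202.

202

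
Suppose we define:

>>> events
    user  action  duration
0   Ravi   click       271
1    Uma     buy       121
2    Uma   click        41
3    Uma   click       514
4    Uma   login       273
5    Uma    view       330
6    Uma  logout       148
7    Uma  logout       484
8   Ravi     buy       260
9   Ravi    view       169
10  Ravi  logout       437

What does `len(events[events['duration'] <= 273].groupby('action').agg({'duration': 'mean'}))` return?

5

filter rows where duration <= 273:
   user  action  duration
0  Ravi   click       271
1   Uma     buy       121
2   Uma   click        41
4   Uma   login       273
6   Uma  logout       148
8  Ravi     buy       260
9  Ravi    view       169
group by action, mean of duration:
        duration
action          
buy        190.5
click      156.0
login      273.0
logout     148.0
view       169.0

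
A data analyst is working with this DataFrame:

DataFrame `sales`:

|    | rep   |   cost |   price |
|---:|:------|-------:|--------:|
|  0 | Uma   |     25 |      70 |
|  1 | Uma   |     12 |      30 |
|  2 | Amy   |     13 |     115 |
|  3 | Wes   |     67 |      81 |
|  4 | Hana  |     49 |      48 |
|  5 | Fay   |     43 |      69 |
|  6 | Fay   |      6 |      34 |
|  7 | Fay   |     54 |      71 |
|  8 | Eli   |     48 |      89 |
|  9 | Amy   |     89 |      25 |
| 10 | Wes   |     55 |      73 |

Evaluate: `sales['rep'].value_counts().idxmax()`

value_counts of rep:
rep
Fay     3
Uma     2
Amy     2
Wes     2
Hana    1
Eli     1
Name: count, dtype: int64
label with the largest value → Fay

Fay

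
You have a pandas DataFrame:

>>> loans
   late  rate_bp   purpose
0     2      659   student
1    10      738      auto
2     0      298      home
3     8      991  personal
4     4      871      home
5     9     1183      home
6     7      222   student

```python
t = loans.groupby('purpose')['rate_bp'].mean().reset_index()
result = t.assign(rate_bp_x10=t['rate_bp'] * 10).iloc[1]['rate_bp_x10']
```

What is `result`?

7840.0

group by purpose, mean of rate_bp:
purpose
auto        738.0
home        784.0
personal    991.0
student     440.5
Name: rate_bp, dtype: float64
reset_index():
    purpose  rate_bp
0      auto    738.0
1      home    784.0
2  personal    991.0
3   student    440.5
add column rate_bp_x10 = t['rate_bp'] * 10:
    purpose  rate_bp  rate_bp_x10
0      auto    738.0       7380.0
1      home    784.0       7840.0
2  personal    991.0       9910.0
3   student    440.5       4405.0
The value at position 1, column 'rate_bp_x10' is 7840.0.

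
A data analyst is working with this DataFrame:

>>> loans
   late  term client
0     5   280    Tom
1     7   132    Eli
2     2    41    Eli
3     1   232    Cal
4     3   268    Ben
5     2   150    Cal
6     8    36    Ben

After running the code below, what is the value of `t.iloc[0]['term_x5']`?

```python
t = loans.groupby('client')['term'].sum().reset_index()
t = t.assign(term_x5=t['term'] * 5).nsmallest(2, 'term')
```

865

group by client, sum of term:
client
Ben    304
Cal    382
Eli    173
Tom    280
Name: term, dtype: int64
reset_index():
  client  term
0    Ben   304
1    Cal   382
2    Eli   173
3    Tom   280
add column term_x5 = t['term'] * 5:
  client  term  term_x5
0    Ben   304     1520
1    Cal   382     1910
2    Eli   173      865
3    Tom   280     1400
take 2 rows with smallest term:
  client  term  term_x5
2    Eli   173      865
3    Tom   280     1400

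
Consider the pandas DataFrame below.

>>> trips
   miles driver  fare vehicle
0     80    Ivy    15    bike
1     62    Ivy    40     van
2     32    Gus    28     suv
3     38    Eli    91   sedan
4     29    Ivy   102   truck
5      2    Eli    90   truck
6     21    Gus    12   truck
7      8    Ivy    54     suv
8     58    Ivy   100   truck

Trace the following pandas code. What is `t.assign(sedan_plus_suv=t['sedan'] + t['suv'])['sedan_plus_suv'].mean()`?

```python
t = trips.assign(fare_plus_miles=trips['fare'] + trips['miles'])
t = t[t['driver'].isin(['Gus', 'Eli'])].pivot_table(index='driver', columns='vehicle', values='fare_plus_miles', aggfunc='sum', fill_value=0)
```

add column fare_plus_miles = trips['fare'] + trips['miles']:
   miles driver  fare vehicle  fare_plus_miles
0     80    Ivy    15    bike               95
1     62    Ivy    40     van              102
2     32    Gus    28     suv               60
3     38    Eli    91   sedan              129
4     29    Ivy   102   truck              131
5      2    Eli    90   truck               92
6     21    Gus    12   truck               33
7      8    Ivy    54     suv               62
8     58    Ivy   100   truck              158
filter rows where driver in ['Gus', 'Eli']:
   miles driver  fare vehicle  fare_plus_miles
2     32    Gus    28     suv               60
3     38    Eli    91   sedan              129
5      2    Eli    90   truck               92
6     21    Gus    12   truck               33
pivot: rows=driver, cols=vehicle, sum(fare_plus_miles):
vehicle  sedan  suv  truck
driver                    
Eli        129    0     92
Gus          0   60     33
add column sedan_plus_suv = t['sedan'] + t['suv']:
vehicle  sedan  suv  truck  sedan_plus_suv
driver                                    
Eli        129    0     92             129
Gus          0   60     33              60

94.5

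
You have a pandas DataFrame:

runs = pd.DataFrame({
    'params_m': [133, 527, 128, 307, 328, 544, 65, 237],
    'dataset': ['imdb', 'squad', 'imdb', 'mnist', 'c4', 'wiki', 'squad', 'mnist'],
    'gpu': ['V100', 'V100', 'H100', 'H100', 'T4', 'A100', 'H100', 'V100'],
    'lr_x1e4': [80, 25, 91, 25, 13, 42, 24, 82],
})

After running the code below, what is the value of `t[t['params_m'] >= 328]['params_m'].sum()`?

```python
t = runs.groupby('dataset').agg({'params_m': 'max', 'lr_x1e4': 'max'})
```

1399

group by dataset: max(params_m), max(lr_x1e4):
         params_m  lr_x1e4
dataset                   
c4            328       13
imdb          133       91
mnist         307       82
squad         527       25
wiki          544       42
filter rows where params_m >= 328:
         params_m  lr_x1e4
dataset                   
c4            328       13
squad         527       25
wiki          544       42
sum of column 'params_m' → 1399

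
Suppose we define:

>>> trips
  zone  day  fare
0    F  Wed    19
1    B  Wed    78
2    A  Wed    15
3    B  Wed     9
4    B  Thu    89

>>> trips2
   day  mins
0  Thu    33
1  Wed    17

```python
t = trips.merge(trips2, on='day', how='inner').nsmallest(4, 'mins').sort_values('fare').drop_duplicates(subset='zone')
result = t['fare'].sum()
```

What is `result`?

43

merge on 'day' (how='inner') → 5 rows:
  zone  day  fare  mins
0    F  Wed    19    17
1    B  Wed    78    17
2    A  Wed    15    17
3    B  Wed     9    17
4    B  Thu    89    33
take 4 rows with smallest mins:
  zone  day  fare  mins
0    F  Wed    19    17
1    B  Wed    78    17
2    A  Wed    15    17
3    B  Wed     9    17
sort by fare:
  zone  day  fare  mins
3    B  Wed     9    17
2    A  Wed    15    17
0    F  Wed    19    17
1    B  Wed    78    17
drop duplicate zone (keep=first):
  zone  day  fare  mins
3    B  Wed     9    17
2    A  Wed    15    17
0    F  Wed    19    17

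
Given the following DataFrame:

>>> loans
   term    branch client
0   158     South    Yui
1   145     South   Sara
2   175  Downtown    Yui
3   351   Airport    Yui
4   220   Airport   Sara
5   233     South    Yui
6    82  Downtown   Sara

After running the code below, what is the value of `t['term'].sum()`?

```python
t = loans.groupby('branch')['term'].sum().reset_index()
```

1364

group by branch, sum of term:
branch
Airport     571
Downtown    257
South       536
Name: term, dtype: int64
reset_index():
     branch  term
0   Airport   571
1  Downtown   257
2     South   536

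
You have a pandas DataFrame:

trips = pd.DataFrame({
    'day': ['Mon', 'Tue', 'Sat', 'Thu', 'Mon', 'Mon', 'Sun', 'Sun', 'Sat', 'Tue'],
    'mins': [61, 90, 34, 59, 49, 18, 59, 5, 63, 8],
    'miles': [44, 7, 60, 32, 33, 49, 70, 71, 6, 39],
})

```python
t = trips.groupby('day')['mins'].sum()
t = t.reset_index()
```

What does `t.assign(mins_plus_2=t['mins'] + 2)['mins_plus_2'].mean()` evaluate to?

group by day, sum of mins:
day
Mon    128
Sat     97
Sun     64
Thu     59
Tue     98
Name: mins, dtype: int64
reset_index():
   day  mins
0  Mon   128
1  Sat    97
2  Sun    64
3  Thu    59
4  Tue    98
add column mins_plus_2 = t['mins'] + 2:
   day  mins  mins_plus_2
0  Mon   128          130
1  Sat    97           99
2  Sun    64           66
3  Thu    59           61
4  Tue    98          100
Hence 91.2.

91.2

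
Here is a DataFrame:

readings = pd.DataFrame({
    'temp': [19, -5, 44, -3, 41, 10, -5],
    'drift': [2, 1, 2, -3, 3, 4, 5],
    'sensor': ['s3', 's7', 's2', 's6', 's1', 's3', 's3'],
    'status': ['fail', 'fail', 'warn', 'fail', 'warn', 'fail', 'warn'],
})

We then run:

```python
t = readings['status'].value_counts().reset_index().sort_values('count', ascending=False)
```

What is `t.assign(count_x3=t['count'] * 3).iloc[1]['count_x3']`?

value_counts of status:
status
fail    4
warn    3
Name: count, dtype: int64
reset_index():
  status  count
0   fail      4
1   warn      3
sort by count descending:
  status  count
0   fail      4
1   warn      3
add column count_x3 = t['count'] * 3:
  status  count  count_x3
0   fail      4        12
1   warn      3         9
Taking the value at position 1, column 'count_x3' gives 9.

9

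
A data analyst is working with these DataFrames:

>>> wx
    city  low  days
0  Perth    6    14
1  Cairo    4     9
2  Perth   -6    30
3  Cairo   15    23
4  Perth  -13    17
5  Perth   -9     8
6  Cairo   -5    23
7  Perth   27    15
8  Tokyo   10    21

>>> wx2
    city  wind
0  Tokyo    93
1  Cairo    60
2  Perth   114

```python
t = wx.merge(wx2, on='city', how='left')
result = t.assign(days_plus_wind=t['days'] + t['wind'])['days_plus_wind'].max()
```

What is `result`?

144

merge on 'city' (how='left') → 9 rows:
    city  low  days  wind
0  Perth    6    14   114
1  Cairo    4     9    60
2  Perth   -6    30   114
3  Cairo   15    23    60
4  Perth  -13    17   114
5  Perth   -9     8   114
6  Cairo   -5    23    60
7  Perth   27    15   114
8  Tokyo   10    21    93
add column days_plus_wind = t['days'] + t['wind']:
    city  low  days  wind  days_plus_wind
0  Perth    6    14   114             128
1  Cairo    4     9    60              69
2  Perth   -6    30   114             144
3  Cairo   15    23    60              83
4  Perth  -13    17   114             131
5  Perth   -9     8   114             122
6  Cairo   -5    23    60              83
7  Perth   27    15   114             129
8  Tokyo   10    21    93             114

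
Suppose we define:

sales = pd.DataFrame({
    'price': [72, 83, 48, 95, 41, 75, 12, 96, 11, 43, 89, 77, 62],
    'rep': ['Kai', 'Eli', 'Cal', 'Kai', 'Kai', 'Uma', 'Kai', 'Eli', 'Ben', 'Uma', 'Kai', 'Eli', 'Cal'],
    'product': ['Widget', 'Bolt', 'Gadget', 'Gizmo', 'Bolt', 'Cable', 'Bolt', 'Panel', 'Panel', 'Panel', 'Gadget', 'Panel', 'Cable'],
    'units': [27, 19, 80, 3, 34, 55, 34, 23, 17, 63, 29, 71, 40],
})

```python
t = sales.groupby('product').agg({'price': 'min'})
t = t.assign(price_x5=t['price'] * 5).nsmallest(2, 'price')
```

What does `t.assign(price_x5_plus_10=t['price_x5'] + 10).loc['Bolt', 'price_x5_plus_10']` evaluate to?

group by product, min of price:
         price
product       
Bolt        12
Cable       62
Gadget      48
Gizmo       95
Panel       11
Widget      72
add column price_x5 = t['price'] * 5:
         price  price_x5
product                 
Bolt        12        60
Cable       62       310
Gadget      48       240
Gizmo       95       475
Panel       11        55
Widget      72       360
take 2 rows with smallest price:
         price  price_x5
product                 
Panel       11        55
Bolt        12        60
add column price_x5_plus_10 = t['price_x5'] + 10:
         price  price_x5  price_x5_plus_10
product                                   
Panel       11        55                65
Bolt        12        60                70
Then the value at row 'Bolt', column 'price_x5_plus_10': 70

70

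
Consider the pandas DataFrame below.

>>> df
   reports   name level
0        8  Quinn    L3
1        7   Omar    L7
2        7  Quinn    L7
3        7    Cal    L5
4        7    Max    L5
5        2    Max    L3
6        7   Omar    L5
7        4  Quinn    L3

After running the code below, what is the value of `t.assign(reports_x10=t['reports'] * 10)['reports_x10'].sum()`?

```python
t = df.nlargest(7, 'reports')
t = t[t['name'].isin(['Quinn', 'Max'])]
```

260

take 7 rows with largest reports:
   reports   name level
0        8  Quinn    L3
1        7   Omar    L7
2        7  Quinn    L7
3        7    Cal    L5
4        7    Max    L5
6        7   Omar    L5
7        4  Quinn    L3
filter rows where name in ['Quinn', 'Max']:
   reports   name level
0        8  Quinn    L3
2        7  Quinn    L7
4        7    Max    L5
7        4  Quinn    L3
add column reports_x10 = t['reports'] * 10:
   reports   name level  reports_x10
0        8  Quinn    L3           80
2        7  Quinn    L7           70
4        7    Max    L5           70
7        4  Quinn    L3           40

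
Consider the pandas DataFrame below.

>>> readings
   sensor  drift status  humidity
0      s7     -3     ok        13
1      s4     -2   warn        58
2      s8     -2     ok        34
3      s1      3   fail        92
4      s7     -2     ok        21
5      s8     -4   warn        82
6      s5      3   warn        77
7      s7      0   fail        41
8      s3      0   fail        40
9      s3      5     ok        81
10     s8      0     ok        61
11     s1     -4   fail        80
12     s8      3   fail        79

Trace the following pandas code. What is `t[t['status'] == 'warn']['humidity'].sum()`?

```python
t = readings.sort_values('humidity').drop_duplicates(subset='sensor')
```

sort by humidity:
   sensor  drift status  humidity
0      s7     -3     ok        13
4      s7     -2     ok        21
2      s8     -2     ok        34
8      s3      0   fail        40
7      s7      0   fail        41
1      s4     -2   warn        58
10     s8      0     ok        61
6      s5      3   warn        77
12     s8      3   fail        79
11     s1     -4   fail        80
9      s3      5     ok        81
5      s8     -4   warn        82
3      s1      3   fail        92
drop duplicate sensor (keep=first):
   sensor  drift status  humidity
0      s7     -3     ok        13
2      s8     -2     ok        34
8      s3      0   fail        40
1      s4     -2   warn        58
6      s5      3   warn        77
11     s1     -4   fail        80
filter rows where status == 'warn':
  sensor  drift status  humidity
1     s4     -2   warn        58
6     s5      3   warn        77

135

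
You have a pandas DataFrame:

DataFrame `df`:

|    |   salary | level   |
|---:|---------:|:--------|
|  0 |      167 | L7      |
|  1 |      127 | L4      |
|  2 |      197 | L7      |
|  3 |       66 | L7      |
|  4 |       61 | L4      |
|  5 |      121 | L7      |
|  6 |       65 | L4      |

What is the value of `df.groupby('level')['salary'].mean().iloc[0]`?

group by level, mean of salary:
level
L4     84.333333
L7    137.750000
Name: salary, dtype: float64
Hence 84.3333333333.

84.3333333333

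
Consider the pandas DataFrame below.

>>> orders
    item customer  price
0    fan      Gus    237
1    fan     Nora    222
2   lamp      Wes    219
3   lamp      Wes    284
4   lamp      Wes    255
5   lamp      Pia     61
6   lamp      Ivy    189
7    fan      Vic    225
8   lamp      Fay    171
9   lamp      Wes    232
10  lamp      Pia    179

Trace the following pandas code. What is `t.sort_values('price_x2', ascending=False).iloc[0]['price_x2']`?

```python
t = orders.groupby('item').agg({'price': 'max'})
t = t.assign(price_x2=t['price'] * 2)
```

group by item, max of price:
      price
item       
fan     237
lamp    284
add column price_x2 = t['price'] * 2:
      price  price_x2
item                 
fan     237       474
lamp    284       568
sort by price_x2 descending:
      price  price_x2
item                 
lamp    284       568
fan     237       474
Taking the value at position 0, column 'price_x2' gives 568.

568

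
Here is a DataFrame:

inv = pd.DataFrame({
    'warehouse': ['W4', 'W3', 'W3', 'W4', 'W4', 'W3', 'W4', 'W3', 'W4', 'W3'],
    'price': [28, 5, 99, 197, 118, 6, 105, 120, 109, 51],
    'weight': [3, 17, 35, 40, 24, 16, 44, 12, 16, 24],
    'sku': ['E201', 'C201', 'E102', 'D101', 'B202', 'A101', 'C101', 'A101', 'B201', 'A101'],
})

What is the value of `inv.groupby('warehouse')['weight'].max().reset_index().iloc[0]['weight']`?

group by warehouse, max of weight:
warehouse
W3    35
W4    44
Name: weight, dtype: int64
reset_index():
  warehouse  weight
0        W3      35
1        W4      44

35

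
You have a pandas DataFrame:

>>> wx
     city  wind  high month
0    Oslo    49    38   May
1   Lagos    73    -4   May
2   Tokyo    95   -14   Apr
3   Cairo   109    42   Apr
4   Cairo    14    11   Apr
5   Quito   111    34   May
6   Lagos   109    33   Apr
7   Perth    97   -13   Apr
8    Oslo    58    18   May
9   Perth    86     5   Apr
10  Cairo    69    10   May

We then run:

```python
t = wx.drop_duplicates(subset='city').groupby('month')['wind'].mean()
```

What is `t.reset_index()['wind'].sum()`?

drop duplicate city (keep=first):
    city  wind  high month
0   Oslo    49    38   May
1  Lagos    73    -4   May
2  Tokyo    95   -14   Apr
3  Cairo   109    42   Apr
5  Quito   111    34   May
7  Perth    97   -13   Apr
group by month, mean of wind:
month
Apr    100.333333
May     77.666667
Name: wind, dtype: float64
reset_index():
  month        wind
0   Apr  100.333333
1   May   77.666667

178.0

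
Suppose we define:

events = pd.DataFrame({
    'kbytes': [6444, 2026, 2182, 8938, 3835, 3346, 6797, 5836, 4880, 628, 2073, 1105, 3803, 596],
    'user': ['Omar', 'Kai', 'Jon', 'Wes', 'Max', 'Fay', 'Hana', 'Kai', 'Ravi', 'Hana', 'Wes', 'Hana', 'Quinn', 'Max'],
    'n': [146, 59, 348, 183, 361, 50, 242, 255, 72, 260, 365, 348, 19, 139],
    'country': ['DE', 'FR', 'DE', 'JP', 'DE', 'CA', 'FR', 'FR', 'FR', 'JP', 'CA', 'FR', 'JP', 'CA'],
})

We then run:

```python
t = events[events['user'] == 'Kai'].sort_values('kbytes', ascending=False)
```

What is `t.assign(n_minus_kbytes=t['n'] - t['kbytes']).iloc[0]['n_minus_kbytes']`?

filter rows where user == 'Kai':
   kbytes user    n country
1    2026  Kai   59      FR
7    5836  Kai  255      FR
sort by kbytes descending:
   kbytes user    n country
7    5836  Kai  255      FR
1    2026  Kai   59      FR
add column n_minus_kbytes = t['n'] - t['kbytes']:
   kbytes user    n country  n_minus_kbytes
7    5836  Kai  255      FR           -5581
1    2026  Kai   59      FR           -1967
Finally, value at position 0, column 'n_minus_kbytes' = -5581.

-5581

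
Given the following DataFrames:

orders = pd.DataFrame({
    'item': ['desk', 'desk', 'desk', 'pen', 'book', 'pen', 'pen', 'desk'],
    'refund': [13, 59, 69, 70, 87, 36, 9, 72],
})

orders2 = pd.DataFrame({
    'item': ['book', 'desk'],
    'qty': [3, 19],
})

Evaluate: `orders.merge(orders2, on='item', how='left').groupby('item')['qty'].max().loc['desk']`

merge on 'item' (how='left') → 8 rows:
   item  refund   qty
0  desk      13  19.0
1  desk      59  19.0
2  desk      69  19.0
3   pen      70   NaN
4  book      87   3.0
5   pen      36   NaN
6   pen       9   NaN
7  desk      72  19.0
group by item, max of qty:
item
book     3.0
desk    19.0
pen      NaN
Name: qty, dtype: float64
Reading off the value at index 'desk', we get 19.0.

19.0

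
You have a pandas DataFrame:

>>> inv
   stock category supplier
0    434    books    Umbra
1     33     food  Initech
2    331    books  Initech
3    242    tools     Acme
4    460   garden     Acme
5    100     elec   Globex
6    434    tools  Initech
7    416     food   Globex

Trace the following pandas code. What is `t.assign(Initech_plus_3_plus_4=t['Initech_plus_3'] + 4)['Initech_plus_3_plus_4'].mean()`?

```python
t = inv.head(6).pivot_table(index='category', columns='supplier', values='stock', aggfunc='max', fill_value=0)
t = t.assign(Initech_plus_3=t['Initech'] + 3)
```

79.8

take first 6 rows:
   stock category supplier
0    434    books    Umbra
1     33     food  Initech
2    331    books  Initech
3    242    tools     Acme
4    460   garden     Acme
5    100     elec   Globex
pivot: rows=category, cols=supplier, max(stock):
supplier  Acme  Globex  Initech  Umbra
category                              
books        0       0      331    434
elec         0     100        0      0
food         0       0       33      0
garden     460       0        0      0
tools      242       0        0      0
add column Initech_plus_3 = t['Initech'] + 3:
supplier  Acme  Globex  Initech  Umbra  Initech_plus_3
category                                              
books        0       0      331    434             334
elec         0     100        0      0               3
food         0       0       33      0              36
garden     460       0        0      0               3
tools      242       0        0      0               3
add column Initech_plus_3_plus_4 = t['Initech_plus_3'] + 4:
supplier  Acme  Globex  Initech  Umbra  Initech_plus_3  Initech_plus_3_plus_4
category                                                                     
books        0       0      331    434             334                    338
elec         0     100        0      0               3                      7
food         0       0       33      0              36                     40
garden     460       0        0      0               3                      7
tools      242       0        0      0               3                      7
Reading off the mean of column 'Initech_plus_3_plus_4', we get 79.8.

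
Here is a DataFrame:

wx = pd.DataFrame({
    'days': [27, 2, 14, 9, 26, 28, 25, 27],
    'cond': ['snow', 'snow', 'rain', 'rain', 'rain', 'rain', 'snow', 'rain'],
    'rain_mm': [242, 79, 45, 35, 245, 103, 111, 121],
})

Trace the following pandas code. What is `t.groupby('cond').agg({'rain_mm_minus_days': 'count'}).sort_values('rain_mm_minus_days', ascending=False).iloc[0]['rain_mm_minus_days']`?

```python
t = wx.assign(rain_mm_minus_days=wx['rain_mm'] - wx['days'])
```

5

add column rain_mm_minus_days = wx['rain_mm'] - wx['days']:
   days  cond  rain_mm  rain_mm_minus_days
0    27  snow      242                 215
1     2  snow       79                  77
2    14  rain       45                  31
3     9  rain       35                  26
4    26  rain      245                 219
5    28  rain      103                  75
6    25  snow      111                  86
7    27  rain      121                  94
group by cond, count of rain_mm_minus_days:
      rain_mm_minus_days
cond                    
rain                   5
snow                   3
sort by rain_mm_minus_days descending:
      rain_mm_minus_days
cond                    
rain                   5
snow                   3
Then the value at position 0, column 'rain_mm_minus_days': 5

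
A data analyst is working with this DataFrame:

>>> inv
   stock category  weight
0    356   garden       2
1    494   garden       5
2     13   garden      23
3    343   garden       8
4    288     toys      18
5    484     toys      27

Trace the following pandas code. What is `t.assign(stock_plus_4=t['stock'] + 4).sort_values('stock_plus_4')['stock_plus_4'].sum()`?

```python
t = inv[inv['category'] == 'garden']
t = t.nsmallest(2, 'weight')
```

858

filter rows where category == 'garden':
   stock category  weight
0    356   garden       2
1    494   garden       5
2     13   garden      23
3    343   garden       8
take 2 rows with smallest weight:
   stock category  weight
0    356   garden       2
1    494   garden       5
add column stock_plus_4 = t['stock'] + 4:
   stock category  weight  stock_plus_4
0    356   garden       2           360
1    494   garden       5           498
sort by stock_plus_4:
   stock category  weight  stock_plus_4
0    356   garden       2           360
1    494   garden       5           498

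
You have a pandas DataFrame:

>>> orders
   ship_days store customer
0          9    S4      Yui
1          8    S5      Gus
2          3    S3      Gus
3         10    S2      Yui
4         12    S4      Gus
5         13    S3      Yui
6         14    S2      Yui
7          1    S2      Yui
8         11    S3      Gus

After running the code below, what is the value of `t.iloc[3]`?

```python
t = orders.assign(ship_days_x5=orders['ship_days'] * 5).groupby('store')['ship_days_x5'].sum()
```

add column ship_days_x5 = orders['ship_days'] * 5:
   ship_days store customer  ship_days_x5
0          9    S4      Yui            45
1          8    S5      Gus            40
2          3    S3      Gus            15
3         10    S2      Yui            50
4         12    S4      Gus            60
5         13    S3      Yui            65
6         14    S2      Yui            70
7          1    S2      Yui             5
8         11    S3      Gus            55
group by store, sum of ship_days_x5:
store
S2    125
S3    135
S4    105
S5     40
Name: ship_days_x5, dtype: int64

40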